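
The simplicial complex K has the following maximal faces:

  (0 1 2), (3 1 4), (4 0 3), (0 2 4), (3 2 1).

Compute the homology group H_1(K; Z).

We work with the vertex ordering 0 < 1 < 2 < 3 < 4. The simplices of K, each written with vertices in increasing order, are:

  0-simplices (5): [0], [1], [2], [3], [4]
  1-simplices (10): [0,1], [0,2], [0,3], [0,4], [1,2], [1,3], [1,4], [2,3], [2,4], [3,4]
  2-simplices (5): [0,1,2], [0,2,4], [0,3,4], [1,2,3], [1,3,4]

Hence C_0 ≅ Z^5, C_1 ≅ Z^10, C_2 ≅ Z^5.

Boundary ∂_1: C_1 → C_0 maps an edge to its endpoints' difference, ∂[p,q] = q − p. For instance
  ∂[1,3] = [3] − [1].
This gives a 5×10 integer matrix of rank 4; reducing to Smith normal form yields diagonal entries (1,1,1,1).

Boundary ∂_2: C_2 → C_1 acts by ∂[p,q,r] = [q,r] − [p,r] + [p,q]. For instance
  ∂[0,2,4] = [2,4] − [0,4] + [0,2],
  ∂[0,1,2] = [1,2] − [0,2] + [0,1].
The 10×5 boundary matrix has rank 5 and Smith normal form diag(1,1,1,1,1).

Reading off H_k = ker ∂_k / im ∂_{k+1}:

  H_1: rank ker ∂_1 − rank ∂_2 = (10 − 4) − 5 = 1, and the invariant factors of ∂_2 are all 1, so H_1 = Z.

H_1 ≅ Z.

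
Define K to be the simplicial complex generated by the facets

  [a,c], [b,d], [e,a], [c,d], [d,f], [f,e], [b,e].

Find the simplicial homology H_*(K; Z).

Fix the vertex order a < b < c < d < e < f and write every simplex with vertices in increasing order. Then dim K = 1 and the simplices of K are:

  0-simplices (6): a, b, c, d, e, f
  1-simplices (7): ac, ae, bd, be, cd, df, ef

giving chain groups C_0 ≅ Z^6, C_1 ≅ Z^7.

∂_1: C_1 → C_0 maps an edge to its endpoints' difference, ∂[p,q] = q − p. For instance
  ∂ef = f − e.
The 6×7 boundary matrix has rank 5 and Smith normal form diag(1,1,1,1,1).

Computing H_k = (kernel of ∂_k) / (image of ∂_{k+1}):

  H_0: rank C_0 − rank ∂_1 = 6 − 5 = 1, and the invariant factors of ∂_1 are all 1, so H_0 ≅ Z.
  H_1: rank ker ∂_1 − rank ∂_2 = (7 − 5) − 0 = 2, and there is no ∂_2, so H_1 ≅ Z^2.

H_0 ≅ Z,  H_1 ≅ Z^2.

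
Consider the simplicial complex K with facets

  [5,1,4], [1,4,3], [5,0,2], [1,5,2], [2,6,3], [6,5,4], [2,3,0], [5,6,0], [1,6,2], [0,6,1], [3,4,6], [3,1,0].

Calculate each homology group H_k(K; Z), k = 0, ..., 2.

H_0 ≅ Z,  H_1 ≅ Z/2,  H_2 = 0.

Take the total order 0 < 1 < 2 < 3 < 4 < 5 < 6 on the vertex set. Then K (dimension 2) consists of the simplices:

  0-simplices (7): [0], [1], [2], [3], [4], [5], [6]
  1-simplices (18): [0,1], [0,2], [0,3], [0,5], [0,6], [1,2], [1,3], [1,4], [1,5], [1,6], [2,3], [2,5], [2,6], [3,4], [3,6], [4,5], [4,6], [5,6]
  2-simplices (12): [0,1,3], [0,1,6], [0,2,3], [0,2,5], [0,5,6], [1,2,5], [1,2,6], [1,3,4], [1,4,5], [2,3,6], [3,4,6], [4,5,6]

Hence C_0 ≅ Z^7, C_1 ≅ Z^18, C_2 ≅ Z^12.

∂_1: C_1 → C_0 maps an edge to its endpoints' difference, ∂[p,q] = q − p. For instance
  ∂[1,2] = [2] − [1].
The 7×18 boundary matrix has rank 6 and Smith normal form diag(1,1,1,1,1,1).

∂_2: C_2 → C_1 sends each 2-simplex [p,q,r] to [q,r] − [p,r] + [p,q]. For instance
  ∂[0,1,6] = [1,6] − [0,6] + [0,1],
  ∂[1,2,6] = [2,6] − [1,6] + [1,2].
The 18×12 boundary matrix has rank 12 and Smith normal form diag(1,1,1,1,1,1,1,1,1,1,1,2).

Now H_k = ker ∂_k / im ∂_{k+1}, so:

  H_0: rank C_0 − rank ∂_1 = 7 − 6 = 1, and the invariant factors of ∂_1 are all 1, so H_0 = Z.
  H_1: rank ker ∂_1 − rank ∂_2 = (18 − 6) − 12 = 0, and ∂_2 has invariant factor 2 > 1, so H_1 = Z/2.
  H_2: rank ker ∂_2 − rank ∂_3 = (12 − 12) − 0 = 0, and there is no ∂_3, so H_2 = 0.

As a check, the Euler characteristic is 7 − 18 + 12 = 1, which agrees with 1 − 0 + 0 = 1.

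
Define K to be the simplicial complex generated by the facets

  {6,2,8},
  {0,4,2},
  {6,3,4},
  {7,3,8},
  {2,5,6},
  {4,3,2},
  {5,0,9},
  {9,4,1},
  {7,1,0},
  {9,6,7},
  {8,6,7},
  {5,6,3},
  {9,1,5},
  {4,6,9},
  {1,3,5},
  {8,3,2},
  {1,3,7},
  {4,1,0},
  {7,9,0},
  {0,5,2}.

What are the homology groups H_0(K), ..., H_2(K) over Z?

H_0 ≅ Z,  H_1 ≅ Z ⊕ Z_2,  H_2 = 0.

Fix the vertex order 0 < 1 < 2 < 3 < 4 < 5 < 6 < 7 < 8 < 9 and write every simplex with vertices in increasing order. Then dim K = 2 and the simplices of K are:

  0-simplices (10): [0], [1], [2], [3], [4], [5], [6], [7], [8], [9]
  1-simplices (30): (30 of them)
  2-simplices (20): (20 of them)

giving chain groups C_0 ≅ Z^10, C_1 ≅ Z^30, C_2 ≅ Z^20.

Boundary ∂_1: C_1 → C_0 is given by ∂[p,q] = [q] − [p]. For instance
  ∂[2,5] = [5] − [2].
As a 10×30 matrix over Z this has rank 9, with invariant factors (1,1,1,1,1,1,1,1,1).

Boundary ∂_2: C_2 → C_1 acts by ∂[p,q,r] = [q,r] − [p,r] + [p,q]. For instance
  ∂[1,4,9] = [4,9] − [1,9] + [1,4],
  ∂[2,3,4] = [3,4] − [2,4] + [2,3].
This gives a 30×20 integer matrix of rank 20; reducing to Smith normal form yields diagonal entries (1,1,1,1,1,1,1,1,1,1,1,1,1,1,1,1,1,1,1,2).

Now H_k = ker ∂_k / im ∂_{k+1}, so:

  H_0: rank C_0 − rank ∂_1 = 10 − 9 = 1, and the invariant factors of ∂_1 are all 1, so H_0 ≅ Z.
  H_1: rank ker ∂_1 − rank ∂_2 = (30 − 9) − 20 = 1, and ∂_2 has invariant factor 2 > 1, so H_1 ≅ Z ⊕ Z_2.
  H_2: rank ker ∂_2 − rank ∂_3 = (20 − 20) − 0 = 0, and there is no ∂_3, so H_2 ≅ 0.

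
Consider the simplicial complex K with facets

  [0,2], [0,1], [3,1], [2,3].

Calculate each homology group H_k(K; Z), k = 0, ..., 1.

H_0 ≅ Z,  H_1 ≅ Z.

Take the total order 0 < 1 < 2 < 3 on the vertex set. Then K (dimension 1) consists of the simplices:

  0-simplices (4): [0], [1], [2], [3]
  1-simplices (4): [0,1], [0,2], [1,3], [2,3]

giving chain groups C_0 ≅ Z^4, C_1 ≅ Z^4.

Boundary ∂_1: C_1 → C_0 maps an edge to its endpoints' difference, ∂[p,q] = q − p. For instance
  ∂[1,3] = [3] − [1].
As a 4×4 matrix over Z this has rank 3, with invariant factors (1,1,1).

Now H_k = ker ∂_k / im ∂_{k+1}, so:

  H_0: rank C_0 − rank ∂_1 = 4 − 3 = 1, and the invariant factors of ∂_1 are all 1, so H_0 ≅ Z.
  H_1: rank ker ∂_1 − rank ∂_2 = (4 − 3) − 0 = 1, and there is no ∂_2, so H_1 ≅ Z.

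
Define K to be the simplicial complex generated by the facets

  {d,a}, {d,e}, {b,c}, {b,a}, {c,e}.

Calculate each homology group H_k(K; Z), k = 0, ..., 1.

Fix the vertex order a < b < c < d < e and write every simplex with vertices in increasing order. Then dim K = 1 and the simplices of K are:

  0-simplices (5): a, b, c, d, e
  1-simplices (5): ab, ad, bc, ce, de

Hence C_0 ≅ Z^5, C_1 ≅ Z^5.

The boundary map ∂_1: C_1 → C_0 is given by ∂[p,q] = [q] − [p]. For instance
  ∂ce = e − c.
As a 5×5 matrix over Z this has rank 4, with invariant factors (1,1,1,1).

Computing H_k = (kernel of ∂_k) / (image of ∂_{k+1}):

  H_0: rank C_0 − rank ∂_1 = 5 − 4 = 1, and the invariant factors of ∂_1 are all 1, so H_0 = Z.
  H_1: rank ker ∂_1 − rank ∂_2 = (5 − 4) − 0 = 1, and there is no ∂_2, so H_1 = Z.

As a check, the Euler characteristic is 5 − 5 = 0, which agrees with 1 − 1 = 0.
(K is a triangulation of the circle S^1.)

H_0 ≅ Z,  H_1 ≅ Z.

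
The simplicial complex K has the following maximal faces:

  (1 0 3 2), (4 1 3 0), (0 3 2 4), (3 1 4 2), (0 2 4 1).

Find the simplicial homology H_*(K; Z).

H_0 ≅ Z,  H_1 = 0,  H_2 = 0,  H_3 ≅ Z.

Take the total order 0 < 1 < 2 < 3 < 4 on the vertex set. Then K (dimension 3) consists of the simplices:

  0-simplices (5): [0], [1], [2], [3], [4]
  1-simplices (10): [0,1], [0,2], [0,3], [0,4], [1,2], [1,3], [1,4], [2,3], [2,4], [3,4]
  2-simplices (10): [0,1,2], [0,1,3], [0,1,4], [0,2,3], [0,2,4], [0,3,4], [1,2,3], [1,2,4], [1,3,4], [2,3,4]
  3-simplices (5): [0,1,2,3], [0,1,2,4], [0,1,3,4], [0,2,3,4], [1,2,3,4]

giving chain groups C_0 ≅ Z^5, C_1 ≅ Z^10, C_2 ≅ Z^10, C_3 ≅ Z^5.

Boundary ∂_1: C_1 → C_0 is given by ∂[p,q] = [q] − [p].
As a 5×10 matrix over Z this has rank 4, with invariant factors (1,1,1,1).

The boundary map ∂_2: C_2 → C_1 sends each 2-simplex [p,q,r] to [q,r] − [p,r] + [p,q]. For instance
  ∂[0,1,2] = [1,2] − [0,2] + [0,1],
  ∂[1,2,3] = [2,3] − [1,3] + [1,2].
This gives a 10×10 integer matrix of rank 6; reducing to Smith normal form yields diagonal entries (1,1,1,1,1,1).

Boundary ∂_3: C_3 → C_2 sends each 3-simplex σ to the alternating sum Σ_i (−1)^i (σ with its i-th vertex removed). For instance
  ∂[0,1,3,4] = [1,3,4] − [0,3,4] + [0,1,4] − [0,1,3],
  ∂[0,1,2,4] = [1,2,4] − [0,2,4] + [0,1,4] − [0,1,2].
As a 10×5 matrix over Z this has rank 4, with invariant factors (1,1,1,1).

Now H_k = ker ∂_k / im ∂_{k+1}, so:

  H_0: rank C_0 − rank ∂_1 = 5 − 4 = 1, and the invariant factors of ∂_1 are all 1, so H_0 = Z.
  H_1: rank ker ∂_1 − rank ∂_2 = (10 − 4) − 6 = 0, and the invariant factors of ∂_2 are all 1, so H_1 = 0.
  H_2: rank ker ∂_2 − rank ∂_3 = (10 − 6) − 4 = 0, and the invariant factors of ∂_3 are all 1, so H_2 = 0.
  H_3: rank ker ∂_3 − rank ∂_4 = (5 − 4) − 0 = 1, and there is no ∂_4, so H_3 = Z.

As a check, the Euler characteristic is 5 − 10 + 10 − 5 = 0, which agrees with 1 − 0 + 0 − 1 = 0.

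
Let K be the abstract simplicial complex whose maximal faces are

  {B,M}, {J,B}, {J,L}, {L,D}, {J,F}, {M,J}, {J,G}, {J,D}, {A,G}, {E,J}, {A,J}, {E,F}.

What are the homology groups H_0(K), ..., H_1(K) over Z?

H_0 = Z,  H_1 = Z^4.

We work with the vertex ordering A < B < D < E < F < G < J < L < M. The simplices of K, each written with vertices in increasing order, are:

  0-simplices (9): A, B, D, E, F, G, J, L, M
  1-simplices (12): AG, AJ, BJ, BM, DJ, DL, EF, EJ, FJ, GJ, JL, JM

giving chain groups C_0 ≅ Z^9, C_1 ≅ Z^12.

∂_1: C_1 → C_0 is given by ∂[p,q] = [q] − [p].
As a 9×12 matrix over Z this has rank 8, with invariant factors (1,1,1,1,1,1,1,1).

Reading off H_k = ker ∂_k / im ∂_{k+1}:

  H_0: rank C_0 − rank ∂_1 = 9 − 8 = 1, and the invariant factors of ∂_1 are all 1, so H_0 ≅ Z.
  H_1: rank ker ∂_1 − rank ∂_2 = (12 − 8) − 0 = 4, and there is no ∂_2, so H_1 ≅ Z^4.

As a check, the Euler characteristic is 9 − 12 = -3, which agrees with 1 − 4 = -3.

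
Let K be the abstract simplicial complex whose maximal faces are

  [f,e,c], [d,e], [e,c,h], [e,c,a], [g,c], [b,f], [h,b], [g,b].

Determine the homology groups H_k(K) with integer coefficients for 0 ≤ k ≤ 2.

Fix the vertex order a < b < c < d < e < f < g < h and write every simplex with vertices in increasing order. Then dim K = 2 and the simplices of K are:

  0-simplices (8): a, b, c, d, e, f, g, h
  1-simplices (12): ac, ae, bf, bg, bh, ce, cf, cg, ch, de, ef, eh
  2-simplices (3): ace, cef, ceh

giving chain groups C_0 ≅ Z^8, C_1 ≅ Z^12, C_2 ≅ Z^3.

The boundary map ∂_1: C_1 → C_0 sends each edge [p,q] (with p < q) to q − p. For instance
  ∂ce = e − c.
As a 8×12 matrix over Z this has rank 7, with invariant factors (1,1,1,1,1,1,1).

∂_2: C_2 → C_1 acts by ∂[p,q,r] = [q,r] − [p,r] + [p,q]. For instance
  ∂ceh = eh − ch + ce,
  ∂ace = ce − ae + ac.
As a 12×3 matrix over Z this has rank 3, with invariant factors (1,1,1).

Reading off H_k = ker ∂_k / im ∂_{k+1}:

  H_0: rank C_0 − rank ∂_1 = 8 − 7 = 1, and the invariant factors of ∂_1 are all 1, so H_0 ≅ Z.
  H_1: rank ker ∂_1 − rank ∂_2 = (12 − 7) − 3 = 2, and the invariant factors of ∂_2 are all 1, so H_1 ≅ Z^2.
  H_2: rank ker ∂_2 − rank ∂_3 = (3 − 3) − 0 = 0, and there is no ∂_3, so H_2 ≅ 0.

H_0 ≅ Z,  H_1 ≅ Z^2,  H_2 = 0.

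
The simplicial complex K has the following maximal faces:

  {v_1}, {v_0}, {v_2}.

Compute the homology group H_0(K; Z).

Take the total order v_0 < v_1 < v_2 on the vertex set. Then K (dimension 0) consists of the simplices:

  0-simplices (3): [v_0], [v_1], [v_2]

so the chain groups are C_0 ≅ Z^3.

Computing H_k = (kernel of ∂_k) / (image of ∂_{k+1}):

  H_0: rank C_0 − rank ∂_1 = 3 − 0 = 3, and there is no ∂_1, so H_0 = Z^3.

H_0 = Z^3.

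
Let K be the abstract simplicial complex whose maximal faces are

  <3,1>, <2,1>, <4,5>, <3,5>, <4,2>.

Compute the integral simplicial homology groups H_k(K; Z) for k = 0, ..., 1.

H_0 = Z,  H_1 = Z.

Fix the vertex order 1 < 2 < 3 < 4 < 5 and write every simplex with vertices in increasing order. Then dim K = 1 and the simplices of K are:

  0-simplices (5): [1], [2], [3], [4], [5]
  1-simplices (5): [1,2], [1,3], [2,4], [3,5], [4,5]

giving chain groups C_0 ≅ Z^5, C_1 ≅ Z^5.

Boundary ∂_1: C_1 → C_0 is given by ∂[p,q] = [q] − [p]. For instance
  ∂[4,5] = [5] − [4].
The 5×5 boundary matrix has rank 4 and Smith normal form diag(1,1,1,1).

Reading off H_k = ker ∂_k / im ∂_{k+1}:

  H_0: rank C_0 − rank ∂_1 = 5 − 4 = 1, and the invariant factors of ∂_1 are all 1, so H_0 ≅ Z.
  H_1: rank ker ∂_1 − rank ∂_2 = (5 − 4) − 0 = 1, and there is no ∂_2, so H_1 ≅ Z.

As a check, the Euler characteristic is 5 − 5 = 0, which agrees with 1 − 1 = 0.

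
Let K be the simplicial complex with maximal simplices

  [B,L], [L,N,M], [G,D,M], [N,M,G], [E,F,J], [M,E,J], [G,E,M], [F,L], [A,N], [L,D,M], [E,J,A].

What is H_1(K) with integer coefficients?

H_1 = Z^2.

We work with the vertex ordering A < B < D < E < F < G < J < L < M < N. The simplices of K, each written with vertices in increasing order, are:

  0-simplices (10): A, B, D, E, F, G, J, L, M, N
  1-simplices (19): AE, AJ, AN, BL, DG, DL, DM, EF, EG, EJ, EM, FJ, FL, GM, GN, JM, LM, LN, MN
  2-simplices (8): AEJ, DGM, DLM, EFJ, EGM, EJM, GMN, LMN

Hence C_0 ≅ Z^10, C_1 ≅ Z^19, C_2 ≅ Z^8.

Boundary ∂_1: C_1 → C_0 sends each edge [p,q] (with p < q) to q − p. For instance
  ∂AJ = J − A.
The resulting 10×19 matrix has rank 9, and its Smith normal form has invariant factors (1,1,1,1,1,1,1,1,1).

∂_2: C_2 → C_1 sends each 2-simplex [p,q,r] to [q,r] − [p,r] + [p,q]. For instance
  ∂GMN = MN − GN + GM,
  ∂EGM = GM − EM + EG.
The 19×8 boundary matrix has rank 8 and Smith normal form diag(1,1,1,1,1,1,1,1).

From H_k ≅ ker(∂_k) / im(∂_{k+1}) we obtain:

  H_1: rank ker ∂_1 − rank ∂_2 = (19 − 9) − 8 = 2, and the invariant factors of ∂_2 are all 1, so H_1 = Z^2.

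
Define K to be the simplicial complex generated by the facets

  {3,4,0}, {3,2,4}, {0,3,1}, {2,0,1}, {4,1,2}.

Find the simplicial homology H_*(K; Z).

H_0 = Z,  H_1 = Z,  H_2 = 0.

K has 5 vertices, 10 edges, 5 triangles.
rank ∂_0 = 0, rank ∂_1 = 4 ⇒ b_0 = 5 − 0 − 4 = 1; all invariant factors of ∂_1 are 1 so no torsion. So H_0 = Z.
rank ∂_1 = 4, rank ∂_2 = 5 ⇒ b_1 = 10 − 4 − 5 = 1; all invariant factors of ∂_2 are 1 so no torsion. So H_1 = Z.
rank ∂_2 = 5, rank ∂_3 = 0 ⇒ b_2 = 5 − 5 − 0 = 0. So H_2 = 0.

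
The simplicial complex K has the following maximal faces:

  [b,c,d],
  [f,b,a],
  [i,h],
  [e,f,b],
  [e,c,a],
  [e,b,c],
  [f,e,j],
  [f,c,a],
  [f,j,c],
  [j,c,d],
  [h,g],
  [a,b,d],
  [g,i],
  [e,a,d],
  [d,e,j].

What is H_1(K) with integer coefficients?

H_1 = Z × Z/2.

Take the total order a < b < c < d < e < f < g < h < i < j on the vertex set. Then K (dimension 2) consists of the simplices:

  0-simplices (10): a, b, c, d, e, f, g, h, i, j
  1-simplices (21): ab, ac, ad, ae, af, bc, bd, be, bf, cd, ce, cf, cj, de, dj, ef, ej, fj, gh, gi, hi
  2-simplices (12): abd, abf, ace, acf, ade, bcd, bce, bef, cdj, cfj, dej, efj

giving chain groups C_0 ≅ Z^10, C_1 ≅ Z^21, C_2 ≅ Z^12.

∂_1: C_1 → C_0 sends each edge [p,q] (with p < q) to q − p.
The resulting 10×21 matrix has rank 8, and its Smith normal form has invariant factors (1,1,1,1,1,1,1,1).

∂_2: C_2 → C_1 maps a triangle to the signed sum of its edges. For instance
  ∂abf = bf − af + ab,
  ∂cdj = dj − cj + cd.
The resulting 21×12 matrix has rank 12, and its Smith normal form has invariant factors (1,1,1,1,1,1,1,1,1,1,1,2).

Reading off H_k = ker ∂_k / im ∂_{k+1}:

  H_1: rank ker ∂_1 − rank ∂_2 = (21 − 8) − 12 = 1, and ∂_2 has invariant factor 2 > 1, so H_1 ≅ Z × Z/2.

(K is a triangulation of the disjoint union of the circle S^1 and the real projective plane RP^2.)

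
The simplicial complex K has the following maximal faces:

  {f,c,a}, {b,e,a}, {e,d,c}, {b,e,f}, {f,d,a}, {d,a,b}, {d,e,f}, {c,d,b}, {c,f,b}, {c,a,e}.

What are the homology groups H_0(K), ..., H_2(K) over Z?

H_0 ≅ Z,  H_1 ≅ Z/2,  H_2 = 0.

We work with the vertex ordering a < b < c < d < e < f. The simplices of K, each written with vertices in increasing order, are:

  0-simplices (6): a, b, c, d, e, f
  1-simplices (15): ab, ac, ad, ae, af, bc, bd, be, bf, cd, ce, cf, de, df, ef
  2-simplices (10): abd, abe, ace, acf, adf, bcd, bcf, bef, cde, def

Hence C_0 ≅ Z^6, C_1 ≅ Z^15, C_2 ≅ Z^10.

The boundary map ∂_1: C_1 → C_0 is given by ∂[p,q] = [q] − [p]. For instance
  ∂bf = f − b.
This gives a 6×15 integer matrix of rank 5; reducing to Smith normal form yields diagonal entries (1,1,1,1,1).

∂_2: C_2 → C_1 acts by ∂[p,q,r] = [q,r] − [p,r] + [p,q]. For instance
  ∂ace = ce − ae + ac,
  ∂bef = ef − bf + be.
This gives a 15×10 integer matrix of rank 10; reducing to Smith normal form yields diagonal entries (1,1,1,1,1,1,1,1,1,2).

Now H_k = ker ∂_k / im ∂_{k+1}, so:

  H_0: rank C_0 − rank ∂_1 = 6 − 5 = 1, and the invariant factors of ∂_1 are all 1, so H_0 = Z.
  H_1: rank ker ∂_1 − rank ∂_2 = (15 − 5) − 10 = 0, and ∂_2 has invariant factor 2 > 1, so H_1 = Z/2.
  H_2: rank ker ∂_2 − rank ∂_3 = (10 − 10) − 0 = 0, and there is no ∂_3, so H_2 = 0.

As a check, the Euler characteristic is 6 − 15 + 10 = 1, which agrees with 1 − 0 + 0 = 1.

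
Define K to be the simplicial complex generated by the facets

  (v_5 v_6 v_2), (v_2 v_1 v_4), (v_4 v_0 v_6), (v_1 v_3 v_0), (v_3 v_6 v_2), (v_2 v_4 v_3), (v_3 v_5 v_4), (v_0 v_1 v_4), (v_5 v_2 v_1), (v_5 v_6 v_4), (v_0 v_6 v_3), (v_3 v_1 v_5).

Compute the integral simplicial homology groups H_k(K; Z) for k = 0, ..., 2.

Fix the vertex order v_0 < v_1 < v_2 < v_3 < v_4 < v_5 < v_6 and write every simplex with vertices in increasing order. Then dim K = 2 and the simplices of K are:

  0-simplices (7): [v_0], [v_1], [v_2], [v_3], [v_4], [v_5], [v_6]
  1-simplices (18): (18 of them)
  2-simplices (12): (12 of them)

so the chain groups are C_0 ≅ Z^7, C_1 ≅ Z^18, C_2 ≅ Z^12.

∂_1: C_1 → C_0 sends each edge [p,q] (with p < q) to q − p. For instance
  ∂[v_0,v_3] = [v_3] − [v_0].
This gives a 7×18 integer matrix of rank 6; reducing to Smith normal form yields diagonal entries (1,1,1,1,1,1).

∂_2: C_2 → C_1 acts by ∂[p,q,r] = [q,r] − [p,r] + [p,q]. For instance
  ∂[v_0,v_1,v_4] = [v_1,v_4] − [v_0,v_4] + [v_0,v_1],
  ∂[v_2,v_5,v_6] = [v_5,v_6] − [v_2,v_6] + [v_2,v_5].
The resulting 18×12 matrix has rank 12, and its Smith normal form has invariant factors (1,1,1,1,1,1,1,1,1,1,1,2).

Reading off H_k = ker ∂_k / im ∂_{k+1}:

  H_0: rank C_0 − rank ∂_1 = 7 − 6 = 1, and the invariant factors of ∂_1 are all 1, so H_0 = Z.
  H_1: rank ker ∂_1 − rank ∂_2 = (18 − 6) − 12 = 0, and ∂_2 has invariant factor 2 > 1, so H_1 = Z/2.
  H_2: rank ker ∂_2 − rank ∂_3 = (12 − 12) − 0 = 0, and there is no ∂_3, so H_2 = 0.

H_0 = Z,  H_1 = Z/2,  H_2 = 0.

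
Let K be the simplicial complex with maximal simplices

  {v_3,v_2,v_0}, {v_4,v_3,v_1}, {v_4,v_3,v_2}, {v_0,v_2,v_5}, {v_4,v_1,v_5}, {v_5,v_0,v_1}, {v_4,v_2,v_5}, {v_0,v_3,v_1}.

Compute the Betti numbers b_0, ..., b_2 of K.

b_0 = 1, b_1 = 0, b_2 = 1.

Take the total order v_0 < v_1 < v_2 < v_3 < v_4 < v_5 on the vertex set. Then K (dimension 2) consists of the simplices:

  0-simplices (6): [v_0], [v_1], [v_2], [v_3], [v_4], [v_5]
  1-simplices (12): [v_0,v_1], [v_0,v_2], [v_0,v_3], [v_0,v_5], [v_1,v_3], [v_1,v_4], [v_1,v_5], [v_2,v_3], [v_2,v_4], [v_2,v_5], [v_3,v_4], [v_4,v_5]
  2-simplices (8): [v_0,v_1,v_3], [v_0,v_1,v_5], [v_0,v_2,v_3], [v_0,v_2,v_5], [v_1,v_3,v_4], [v_1,v_4,v_5], [v_2,v_3,v_4], [v_2,v_4,v_5]

Hence C_0 ≅ Z^6, C_1 ≅ Z^12, C_2 ≅ Z^8.

∂_1: C_1 → C_0 maps an edge to its endpoints' difference, ∂[p,q] = q − p.
As a 6×12 matrix over Z this has rank 5, with invariant factors (1,1,1,1,1).

The boundary map ∂_2: C_2 → C_1 acts by ∂[p,q,r] = [q,r] − [p,r] + [p,q]. For instance
  ∂[v_0,v_1,v_3] = [v_1,v_3] − [v_0,v_3] + [v_0,v_1],
  ∂[v_1,v_4,v_5] = [v_4,v_5] − [v_1,v_5] + [v_1,v_4].
This gives a 12×8 integer matrix of rank 7; reducing to Smith normal form yields diagonal entries (1,1,1,1,1,1,1).

Now H_k = ker ∂_k / im ∂_{k+1}, so:

  H_0: rank C_0 − rank ∂_1 = 6 − 5 = 1, and the invariant factors of ∂_1 are all 1, so H_0 = Z.
  H_1: rank ker ∂_1 − rank ∂_2 = (12 − 5) − 7 = 0, and the invariant factors of ∂_2 are all 1, so H_1 = 0.
  H_2: rank ker ∂_2 − rank ∂_3 = (8 − 7) − 0 = 1, and there is no ∂_3, so H_2 = Z.

(K is a triangulation of the 2-sphere S^2.)

Hence the Betti numbers are b_0 = 1, b_1 = 0, b_2 = 1.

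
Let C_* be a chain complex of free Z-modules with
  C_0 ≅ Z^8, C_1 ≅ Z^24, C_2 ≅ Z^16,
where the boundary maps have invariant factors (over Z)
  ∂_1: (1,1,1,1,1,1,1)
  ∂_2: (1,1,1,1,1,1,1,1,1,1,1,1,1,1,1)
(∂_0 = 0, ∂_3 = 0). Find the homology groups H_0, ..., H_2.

H_0 = Z,  H_1 = Z^2,  H_2 = Z.

H_0: b_0 = 8 − 0 − 7 = 1; torsion from ∂_1 factors > 1: none. So H_0 = Z.
H_1: b_1 = 24 − 7 − 15 = 2; torsion from ∂_2 factors > 1: none. So H_1 = Z^2.
H_2: b_2 = 16 − 15 − 0 = 1; torsion from ∂_3 factors > 1: none. So H_2 = Z.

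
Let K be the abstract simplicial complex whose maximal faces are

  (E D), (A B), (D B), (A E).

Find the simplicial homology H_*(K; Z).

H_0 ≅ Z,  H_1 ≅ Z.

Order the vertices as A < B < D < E. Listing each simplex with vertices in this order, K has dimension 1 with simplices:

  0-simplices (4): A, B, D, E
  1-simplices (4): AB, AE, BD, DE

giving chain groups C_0 ≅ Z^4, C_1 ≅ Z^4.

∂_1: C_1 → C_0 sends each edge [p,q] (with p < q) to q − p. For instance
  ∂BD = D − B.
This gives a 4×4 integer matrix of rank 3; reducing to Smith normal form yields diagonal entries (1,1,1).

Reading off H_k = ker ∂_k / im ∂_{k+1}:

  H_0: rank C_0 − rank ∂_1 = 4 − 3 = 1, and the invariant factors of ∂_1 are all 1, so H_0 ≅ Z.
  H_1: rank ker ∂_1 − rank ∂_2 = (4 − 3) − 0 = 1, and there is no ∂_2, so H_1 ≅ Z.

(K is a triangulation of the circle S^1.)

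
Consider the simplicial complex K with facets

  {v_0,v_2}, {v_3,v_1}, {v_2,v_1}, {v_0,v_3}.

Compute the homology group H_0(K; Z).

We work with the vertex ordering v_0 < v_1 < v_2 < v_3. The simplices of K, each written with vertices in increasing order, are:

  0-simplices (4): [v_0], [v_1], [v_2], [v_3]
  1-simplices (4): [v_0,v_2], [v_0,v_3], [v_1,v_2], [v_1,v_3]

giving chain groups C_0 ≅ Z^4, C_1 ≅ Z^4.

Boundary ∂_1: C_1 → C_0 maps an edge to its endpoints' difference, ∂[p,q] = q − p. For instance
  ∂[v_1,v_3] = [v_3] − [v_1].
The 4×4 boundary matrix has rank 3 and Smith normal form diag(1,1,1).

Computing H_k = (kernel of ∂_k) / (image of ∂_{k+1}):

  H_0: rank C_0 − rank ∂_1 = 4 − 3 = 1, and the invariant factors of ∂_1 are all 1, so H_0 = Z.

(K is a triangulation of the circle S^1.)

H_0 ≅ Z.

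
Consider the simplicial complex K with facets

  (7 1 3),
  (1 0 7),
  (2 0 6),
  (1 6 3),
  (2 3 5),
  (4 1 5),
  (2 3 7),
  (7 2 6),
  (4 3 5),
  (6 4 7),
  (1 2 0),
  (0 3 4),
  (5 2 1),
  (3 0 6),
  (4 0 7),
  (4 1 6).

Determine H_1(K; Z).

K has 8 vertices, 24 edges, 16 triangles.
rank ∂_1 = 7, rank ∂_2 = 15 ⇒ b_1 = 24 − 7 − 15 = 2; all invariant factors of ∂_2 are 1 so no torsion. So H_1 = Z^2.

H_1 ≅ Z^2.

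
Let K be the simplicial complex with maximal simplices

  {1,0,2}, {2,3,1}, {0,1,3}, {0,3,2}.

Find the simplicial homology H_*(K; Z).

H_0 ≅ Z,  H_1 = 0,  H_2 ≅ Z.

Take the total order 0 < 1 < 2 < 3 on the vertex set. Then K (dimension 2) consists of the simplices:

  0-simplices (4): [0], [1], [2], [3]
  1-simplices (6): [0,1], [0,2], [0,3], [1,2], [1,3], [2,3]
  2-simplices (4): [0,1,2], [0,1,3], [0,2,3], [1,2,3]

Hence C_0 ≅ Z^4, C_1 ≅ Z^6, C_2 ≅ Z^4.

The boundary map ∂_1: C_1 → C_0 is given by ∂[p,q] = [q] − [p]. For instance
  ∂[1,2] = [2] − [1].
The resulting 4×6 matrix has rank 3, and its Smith normal form has invariant factors (1,1,1).

The boundary map ∂_2: C_2 → C_1 maps a triangle to the signed sum of its edges. For instance
  ∂[0,1,3] = [1,3] − [0,3] + [0,1],
  ∂[0,1,2] = [1,2] − [0,2] + [0,1].
The resulting 6×4 matrix has rank 3, and its Smith normal form has invariant factors (1,1,1).

Now H_k = ker ∂_k / im ∂_{k+1}, so:

  H_0: rank C_0 − rank ∂_1 = 4 − 3 = 1, and the invariant factors of ∂_1 are all 1, so H_0 ≅ Z.
  H_1: rank ker ∂_1 − rank ∂_2 = (6 − 3) − 3 = 0, and the invariant factors of ∂_2 are all 1, so H_1 ≅ 0.
  H_2: rank ker ∂_2 − rank ∂_3 = (4 − 3) − 0 = 1, and there is no ∂_3, so H_2 ≅ Z.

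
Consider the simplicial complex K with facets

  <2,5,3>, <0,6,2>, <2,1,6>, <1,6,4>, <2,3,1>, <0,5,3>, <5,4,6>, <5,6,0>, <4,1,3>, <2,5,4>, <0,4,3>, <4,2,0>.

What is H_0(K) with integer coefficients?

Take the total order 0 < 1 < 2 < 3 < 4 < 5 < 6 on the vertex set. Then K (dimension 2) consists of the simplices:

  0-simplices (7): [0], [1], [2], [3], [4], [5], [6]
  1-simplices (18): [0,2], [0,3], [0,4], [0,5], [0,6], [1,2], [1,3], [1,4], [1,6], [2,3], [2,4], [2,5], [2,6], [3,4], [3,5], [4,5], [4,6], [5,6]
  2-simplices (12): [0,2,4], [0,2,6], [0,3,4], [0,3,5], [0,5,6], [1,2,3], [1,2,6], [1,3,4], [1,4,6], [2,3,5], [2,4,5], [4,5,6]

Hence C_0 ≅ Z^7, C_1 ≅ Z^18, C_2 ≅ Z^12.

Boundary ∂_1: C_1 → C_0 maps an edge to its endpoints' difference, ∂[p,q] = q − p.
This gives a 7×18 integer matrix of rank 6; reducing to Smith normal form yields diagonal entries (1,1,1,1,1,1).

∂_2: C_2 → C_1 maps a triangle to the signed sum of its edges. For instance
  ∂[4,5,6] = [5,6] − [4,6] + [4,5],
  ∂[2,4,5] = [4,5] − [2,5] + [2,4].
As a 18×12 matrix over Z this has rank 12, with invariant factors (1,1,1,1,1,1,1,1,1,1,1,2).

Now H_k = ker ∂_k / im ∂_{k+1}, so:

  H_0: rank C_0 − rank ∂_1 = 7 − 6 = 1, and the invariant factors of ∂_1 are all 1, so H_0 ≅ Z.

H_0 = Z.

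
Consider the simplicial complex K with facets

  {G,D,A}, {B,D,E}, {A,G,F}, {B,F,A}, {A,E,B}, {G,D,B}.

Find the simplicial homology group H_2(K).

Take the total order A < B < D < E < F < G on the vertex set. Then K (dimension 2) consists of the simplices:

  0-simplices (6): A, B, D, E, F, G
  1-simplices (12): AB, AD, AE, AF, AG, BD, BE, BF, BG, DE, DG, FG
  2-simplices (6): ABE, ABF, ADG, AFG, BDE, BDG

so the chain groups are C_0 ≅ Z^6, C_1 ≅ Z^12, C_2 ≅ Z^6.

The boundary map ∂_1: C_1 → C_0 maps an edge to its endpoints' difference, ∂[p,q] = q − p. For instance
  ∂FG = G − F.
This gives a 6×12 integer matrix of rank 5; reducing to Smith normal form yields diagonal entries (1,1,1,1,1).

The boundary map ∂_2: C_2 → C_1 maps a triangle to the signed sum of its edges. For instance
  ∂BDG = DG − BG + BD,
  ∂ADG = DG − AG + AD.
As a 12×6 matrix over Z this has rank 6, with invariant factors (1,1,1,1,1,1).

Computing H_k = (kernel of ∂_k) / (image of ∂_{k+1}):

  H_2: rank ker ∂_2 − rank ∂_3 = (6 − 6) − 0 = 0, and there is no ∂_3, so H_2 ≅ 0.

H_2 ≅ 0.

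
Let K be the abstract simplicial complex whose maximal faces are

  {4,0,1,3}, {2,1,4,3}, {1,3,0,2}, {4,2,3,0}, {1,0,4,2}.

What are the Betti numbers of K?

b_0 = 1, b_1 = 0, b_2 = 0, b_3 = 1.

K has 5 vertices, 10 edges, 10 triangles, 5 3-simplices.
rank ∂_0 = 0, rank ∂_1 = 4 ⇒ b_0 = 5 − 0 − 4 = 1; all invariant factors of ∂_1 are 1 so no torsion. So H_0 = Z.
rank ∂_1 = 4, rank ∂_2 = 6 ⇒ b_1 = 10 − 4 − 6 = 0; all invariant factors of ∂_2 are 1 so no torsion. So H_1 = 0.
rank ∂_2 = 6, rank ∂_3 = 4 ⇒ b_2 = 10 − 6 − 4 = 0; all invariant factors of ∂_3 are 1 so no torsion. So H_2 = 0.
rank ∂_3 = 4, rank ∂_4 = 0 ⇒ b_3 = 5 − 4 − 0 = 1. So H_3 = Z.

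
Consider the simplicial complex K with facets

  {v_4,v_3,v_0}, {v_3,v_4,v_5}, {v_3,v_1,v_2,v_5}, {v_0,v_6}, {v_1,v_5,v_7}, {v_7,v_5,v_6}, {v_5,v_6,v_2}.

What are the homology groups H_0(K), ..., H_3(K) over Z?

H_0 ≅ Z,  H_1 ≅ Z,  H_2 = 0,  H_3 = 0.

We work with the vertex ordering v_0 < v_1 < v_2 < v_3 < v_4 < v_5 < v_6 < v_7. The simplices of K, each written with vertices in increasing order, are:

  0-simplices (8): [v_0], [v_1], [v_2], [v_3], [v_4], [v_5], [v_6], [v_7]
  1-simplices (16): (16 of them)
  2-simplices (9): [v_0,v_3,v_4], [v_1,v_2,v_3], [v_1,v_2,v_5], [v_1,v_3,v_5], [v_1,v_5,v_7], [v_2,v_3,v_5], [v_2,v_5,v_6], [v_3,v_4,v_5], [v_5,v_6,v_7]
  3-simplices (1): [v_1,v_2,v_3,v_5]

Hence C_0 ≅ Z^8, C_1 ≅ Z^16, C_2 ≅ Z^9, C_3 ≅ Z^1.

The boundary map ∂_1: C_1 → C_0 sends each edge [p,q] (with p < q) to q − p.
This gives a 8×16 integer matrix of rank 7; reducing to Smith normal form yields diagonal entries (1,1,1,1,1,1,1).

Boundary ∂_2: C_2 → C_1 acts by ∂[p,q,r] = [q,r] − [p,r] + [p,q]. For instance
  ∂[v_2,v_5,v_6] = [v_5,v_6] − [v_2,v_6] + [v_2,v_5],
  ∂[v_1,v_2,v_5] = [v_2,v_5] − [v_1,v_5] + [v_1,v_2].
The resulting 16×9 matrix has rank 8, and its Smith normal form has invariant factors (1,1,1,1,1,1,1,1).

∂_3: C_3 → C_2 sends each 3-simplex σ to the alternating sum Σ_i (−1)^i (σ with its i-th vertex removed). For instance
  ∂[v_1,v_2,v_3,v_5] = [v_2,v_3,v_5] − [v_1,v_3,v_5] + [v_1,v_2,v_5] − [v_1,v_2,v_3].
The 9×1 boundary matrix has rank 1 and Smith normal form diag(1).

From H_k ≅ ker(∂_k) / im(∂_{k+1}) we obtain:

  H_0: rank C_0 − rank ∂_1 = 8 − 7 = 1, and the invariant factors of ∂_1 are all 1, so H_0 = Z.
  H_1: rank ker ∂_1 − rank ∂_2 = (16 − 7) − 8 = 1, and the invariant factors of ∂_2 are all 1, so H_1 = Z.
  H_2: rank ker ∂_2 − rank ∂_3 = (9 − 8) − 1 = 0, and the invariant factors of ∂_3 are all 1, so H_2 = 0.
  H_3: rank ker ∂_3 − rank ∂_4 = (1 − 1) − 0 = 0, and there is no ∂_4, so H_3 = 0.

As a check, the Euler characteristic is 8 − 16 + 9 − 1 = 0, which agrees with 1 − 1 + 0 − 0 = 0.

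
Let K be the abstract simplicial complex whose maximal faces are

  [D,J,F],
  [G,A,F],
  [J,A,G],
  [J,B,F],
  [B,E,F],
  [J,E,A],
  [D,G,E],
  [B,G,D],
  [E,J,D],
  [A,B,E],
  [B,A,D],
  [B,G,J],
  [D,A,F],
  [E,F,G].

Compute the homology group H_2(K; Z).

H_2 ≅ Z.

Fix the vertex order A < B < D < E < F < G < J and write every simplex with vertices in increasing order. Then dim K = 2 and the simplices of K are:

  0-simplices (7): A, B, D, E, F, G, J
  1-simplices (21): AB, AD, AE, AF, AG, AJ, BD, BE, BF, BG, BJ, DE, DF, DG, DJ, EF, EG, EJ, FG, FJ, GJ
  2-simplices (14): ABD, ABE, ADF, AEJ, AFG, AGJ, BDG, BEF, BFJ, BGJ, DEG, DEJ, DFJ, EFG

giving chain groups C_0 ≅ Z^7, C_1 ≅ Z^21, C_2 ≅ Z^14.

Boundary ∂_1: C_1 → C_0 sends each edge [p,q] (with p < q) to q − p. For instance
  ∂DE = E − D.
The resulting 7×21 matrix has rank 6, and its Smith normal form has invariant factors (1,1,1,1,1,1).

∂_2: C_2 → C_1 acts by ∂[p,q,r] = [q,r] − [p,r] + [p,q]. For instance
  ∂ABD = BD − AD + AB,
  ∂DEG = EG − DG + DE.
As a 21×14 matrix over Z this has rank 13, with invariant factors (1,1,1,1,1,1,1,1,1,1,1,1,1).

Reading off H_k = ker ∂_k / im ∂_{k+1}:

  H_2: rank ker ∂_2 − rank ∂_3 = (14 − 13) − 0 = 1, and there is no ∂_3, so H_2 ≅ Z.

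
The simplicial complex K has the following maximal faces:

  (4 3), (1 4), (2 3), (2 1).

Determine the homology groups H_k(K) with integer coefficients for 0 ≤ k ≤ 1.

Fix the vertex order 1 < 2 < 3 < 4 and write every simplex with vertices in increasing order. Then dim K = 1 and the simplices of K are:

  0-simplices (4): [1], [2], [3], [4]
  1-simplices (4): [1,2], [1,4], [2,3], [3,4]

so the chain groups are C_0 ≅ Z^4, C_1 ≅ Z^4.

The boundary map ∂_1: C_1 → C_0 sends each edge [p,q] (with p < q) to q − p. For instance
  ∂[3,4] = [4] − [3].
As a 4×4 matrix over Z this has rank 3, with invariant factors (1,1,1).

From H_k ≅ ker(∂_k) / im(∂_{k+1}) we obtain:

  H_0: rank C_0 − rank ∂_1 = 4 − 3 = 1, and the invariant factors of ∂_1 are all 1, so H_0 ≅ Z.
  H_1: rank ker ∂_1 − rank ∂_2 = (4 − 3) − 0 = 1, and there is no ∂_2, so H_1 ≅ Z.

As a check, the Euler characteristic is 4 − 4 = 0, which agrees with 1 − 1 = 0.
(K is a triangulation of the circle S^1.)

H_0 = Z,  H_1 = Z.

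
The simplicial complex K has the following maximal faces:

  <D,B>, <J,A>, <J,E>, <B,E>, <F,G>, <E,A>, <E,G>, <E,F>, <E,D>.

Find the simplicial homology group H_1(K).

Fix the vertex order A < B < D < E < F < G < J and write every simplex with vertices in increasing order. Then dim K = 1 and the simplices of K are:

  0-simplices (7): A, B, D, E, F, G, J
  1-simplices (9): AE, AJ, BD, BE, DE, EF, EG, EJ, FG

giving chain groups C_0 ≅ Z^7, C_1 ≅ Z^9.

Boundary ∂_1: C_1 → C_0 maps an edge to its endpoints' difference, ∂[p,q] = q − p. For instance
  ∂EG = G − E.
As a 7×9 matrix over Z this has rank 6, with invariant factors (1,1,1,1,1,1).

Computing H_k = (kernel of ∂_k) / (image of ∂_{k+1}):

  H_1: rank ker ∂_1 − rank ∂_2 = (9 − 6) − 0 = 3, and there is no ∂_2, so H_1 = Z^3.

(K is a triangulation of a wedge of 3 circles.)

H_1 = Z^3.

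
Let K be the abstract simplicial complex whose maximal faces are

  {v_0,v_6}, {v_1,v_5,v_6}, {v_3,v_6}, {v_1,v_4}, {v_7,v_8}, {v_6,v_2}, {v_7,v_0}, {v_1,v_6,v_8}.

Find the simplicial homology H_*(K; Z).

H_0 ≅ Z,  H_1 ≅ Z,  H_2 = 0.

K has 9 vertices, 11 edges, 2 triangles.
rank ∂_0 = 0, rank ∂_1 = 8 ⇒ b_0 = 9 − 0 − 8 = 1; all invariant factors of ∂_1 are 1 so no torsion. So H_0 ≅ Z.
rank ∂_1 = 8, rank ∂_2 = 2 ⇒ b_1 = 11 − 8 − 2 = 1; all invariant factors of ∂_2 are 1 so no torsion. So H_1 ≅ Z.
rank ∂_2 = 2, rank ∂_3 = 0 ⇒ b_2 = 2 − 2 − 0 = 0. So H_2 ≅ 0.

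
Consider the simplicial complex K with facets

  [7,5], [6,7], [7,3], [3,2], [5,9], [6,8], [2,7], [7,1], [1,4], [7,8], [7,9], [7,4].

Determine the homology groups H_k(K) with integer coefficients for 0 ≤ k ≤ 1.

H_0 ≅ Z,  H_1 ≅ Z^4.

K has 9 vertices, 12 edges.
rank ∂_0 = 0, rank ∂_1 = 8 ⇒ b_0 = 9 − 0 − 8 = 1; all invariant factors of ∂_1 are 1 so no torsion. So H_0 = Z.
rank ∂_1 = 8, rank ∂_2 = 0 ⇒ b_1 = 12 − 8 − 0 = 4. So H_1 = Z^4.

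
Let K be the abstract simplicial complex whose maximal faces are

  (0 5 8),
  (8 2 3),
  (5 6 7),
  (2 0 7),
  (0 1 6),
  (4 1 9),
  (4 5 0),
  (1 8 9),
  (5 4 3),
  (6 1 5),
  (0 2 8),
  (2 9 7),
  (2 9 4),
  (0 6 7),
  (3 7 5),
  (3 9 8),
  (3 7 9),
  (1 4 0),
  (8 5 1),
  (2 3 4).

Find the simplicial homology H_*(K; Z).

H_0 = Z,  H_1 = Z ⊕ Z/2Z,  H_2 = 0.

Take the total order 0 < 1 < 2 < 3 < 4 < 5 < 6 < 7 < 8 < 9 on the vertex set. Then K (dimension 2) consists of the simplices:

  0-simplices (10): [0], [1], [2], [3], [4], [5], [6], [7], [8], [9]
  1-simplices (30): (30 of them)
  2-simplices (20): (20 of them)

so the chain groups are C_0 ≅ Z^10, C_1 ≅ Z^30, C_2 ≅ Z^20.

Boundary ∂_1: C_1 → C_0 maps an edge to its endpoints' difference, ∂[p,q] = q − p.
This gives a 10×30 integer matrix of rank 9; reducing to Smith normal form yields diagonal entries (1,1,1,1,1,1,1,1,1).

The boundary map ∂_2: C_2 → C_1 maps a triangle to the signed sum of its edges. For instance
  ∂[3,8,9] = [8,9] − [3,9] + [3,8],
  ∂[1,8,9] = [8,9] − [1,9] + [1,8].
This gives a 30×20 integer matrix of rank 20; reducing to Smith normal form yields diagonal entries (1,1,1,1,1,1,1,1,1,1,1,1,1,1,1,1,1,1,1,2).

Now H_k = ker ∂_k / im ∂_{k+1}, so:

  H_0: rank C_0 − rank ∂_1 = 10 − 9 = 1, and the invariant factors of ∂_1 are all 1, so H_0 = Z.
  H_1: rank ker ∂_1 − rank ∂_2 = (30 − 9) − 20 = 1, and ∂_2 has invariant factor 2 > 1, so H_1 = Z ⊕ Z/2Z.
  H_2: rank ker ∂_2 − rank ∂_3 = (20 − 20) − 0 = 0, and there is no ∂_3, so H_2 = 0.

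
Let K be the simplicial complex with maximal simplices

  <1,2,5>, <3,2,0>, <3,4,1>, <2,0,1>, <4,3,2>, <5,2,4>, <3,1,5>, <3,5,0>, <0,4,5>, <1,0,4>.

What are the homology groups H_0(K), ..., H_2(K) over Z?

H_0 ≅ Z,  H_1 ≅ Z/2,  H_2 = 0.

Take the total order 0 < 1 < 2 < 3 < 4 < 5 on the vertex set. Then K (dimension 2) consists of the simplices:

  0-simplices (6): [0], [1], [2], [3], [4], [5]
  1-simplices (15): [0,1], [0,2], [0,3], [0,4], [0,5], [1,2], [1,3], [1,4], [1,5], [2,3], [2,4], [2,5], [3,4], [3,5], [4,5]
  2-simplices (10): [0,1,2], [0,1,4], [0,2,3], [0,3,5], [0,4,5], [1,2,5], [1,3,4], [1,3,5], [2,3,4], [2,4,5]

Hence C_0 ≅ Z^6, C_1 ≅ Z^15, C_2 ≅ Z^10.

The boundary map ∂_1: C_1 → C_0 maps an edge to its endpoints' difference, ∂[p,q] = q − p.
As a 6×15 matrix over Z this has rank 5, with invariant factors (1,1,1,1,1).

Boundary ∂_2: C_2 → C_1 maps a triangle to the signed sum of its edges. For instance
  ∂[1,3,5] = [3,5] − [1,5] + [1,3],
  ∂[0,4,5] = [4,5] − [0,5] + [0,4].
This gives a 15×10 integer matrix of rank 10; reducing to Smith normal form yields diagonal entries (1,1,1,1,1,1,1,1,1,2).

Computing H_k = (kernel of ∂_k) / (image of ∂_{k+1}):

  H_0: rank C_0 − rank ∂_1 = 6 − 5 = 1, and the invariant factors of ∂_1 are all 1, so H_0 = Z.
  H_1: rank ker ∂_1 − rank ∂_2 = (15 − 5) − 10 = 0, and ∂_2 has invariant factor 2 > 1, so H_1 = Z/2.
  H_2: rank ker ∂_2 − rank ∂_3 = (10 − 10) − 0 = 0, and there is no ∂_3, so H_2 = 0.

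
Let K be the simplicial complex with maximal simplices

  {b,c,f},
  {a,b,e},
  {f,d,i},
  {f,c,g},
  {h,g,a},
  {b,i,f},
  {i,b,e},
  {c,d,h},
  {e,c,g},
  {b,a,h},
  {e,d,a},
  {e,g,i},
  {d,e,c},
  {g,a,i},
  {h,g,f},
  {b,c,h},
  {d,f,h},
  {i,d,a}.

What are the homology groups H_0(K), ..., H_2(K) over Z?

H_0 ≅ Z,  H_1 ≅ Z ⊕ Z/2,  H_2 = 0.

Order the vertices as a < b < c < d < e < f < g < h < i. Listing each simplex with vertices in this order, K has dimension 2 with simplices:

  0-simplices (9): a, b, c, d, e, f, g, h, i
  1-simplices (27): ab, ad, ae, ag, ah, ai, bc, be, bf, bh, bi, cd, ce, cf, cg, ch, de, df, dh, di, eg, ei, fg, fh, fi, gh, gi
  2-simplices (18): abe, abh, ade, adi, agh, agi, bcf, bch, bei, bfi, cde, cdh, ceg, cfg, dfh, dfi, egi, fgh

giving chain groups C_0 ≅ Z^9, C_1 ≅ Z^27, C_2 ≅ Z^18.

Boundary ∂_1: C_1 → C_0 sends each edge [p,q] (with p < q) to q − p.
The resulting 9×27 matrix has rank 8, and its Smith normal form has invariant factors (1,1,1,1,1,1,1,1).

The boundary map ∂_2: C_2 → C_1 sends each 2-simplex [p,q,r] to [q,r] − [p,r] + [p,q]. For instance
  ∂egi = gi − ei + eg,
  ∂abh = bh − ah + ab.
This gives a 27×18 integer matrix of rank 18; reducing to Smith normal form yields diagonal entries (1,1,1,1,1,1,1,1,1,1,1,1,1,1,1,1,1,2).

From H_k ≅ ker(∂_k) / im(∂_{k+1}) we obtain:

  H_0: rank C_0 − rank ∂_1 = 9 − 8 = 1, and the invariant factors of ∂_1 are all 1, so H_0 ≅ Z.
  H_1: rank ker ∂_1 − rank ∂_2 = (27 − 8) − 18 = 1, and ∂_2 has invariant factor 2 > 1, so H_1 ≅ Z ⊕ Z/2.
  H_2: rank ker ∂_2 − rank ∂_3 = (18 − 18) − 0 = 0, and there is no ∂_3, so H_2 ≅ 0.

As a check, the Euler characteristic is 9 − 27 + 18 = 0, which agrees with 1 − 1 + 0 = 0.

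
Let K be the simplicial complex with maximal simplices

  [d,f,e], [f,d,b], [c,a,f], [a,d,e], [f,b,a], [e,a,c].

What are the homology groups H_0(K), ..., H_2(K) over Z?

Take the total order a < b < c < d < e < f on the vertex set. Then K (dimension 2) consists of the simplices:

  0-simplices (6): a, b, c, d, e, f
  1-simplices (12): ab, ac, ad, ae, af, bd, bf, ce, cf, de, df, ef
  2-simplices (6): abf, ace, acf, ade, bdf, def

so the chain groups are C_0 ≅ Z^6, C_1 ≅ Z^12, C_2 ≅ Z^6.

Boundary ∂_1: C_1 → C_0 is given by ∂[p,q] = [q] − [p]. For instance
  ∂ad = d − a.
This gives a 6×12 integer matrix of rank 5; reducing to Smith normal form yields diagonal entries (1,1,1,1,1).

The boundary map ∂_2: C_2 → C_1 maps a triangle to the signed sum of its edges. For instance
  ∂abf = bf − af + ab,
  ∂bdf = df − bf + bd.
As a 12×6 matrix over Z this has rank 6, with invariant factors (1,1,1,1,1,1).

Now H_k = ker ∂_k / im ∂_{k+1}, so:

  H_0: rank C_0 − rank ∂_1 = 6 − 5 = 1, and the invariant factors of ∂_1 are all 1, so H_0 ≅ Z.
  H_1: rank ker ∂_1 − rank ∂_2 = (12 − 5) − 6 = 1, and the invariant factors of ∂_2 are all 1, so H_1 ≅ Z.
  H_2: rank ker ∂_2 − rank ∂_3 = (6 − 6) − 0 = 0, and there is no ∂_3, so H_2 ≅ 0.

As a check, the Euler characteristic is 6 − 12 + 6 = 0, which agrees with 1 − 1 + 0 = 0.

H_0 = Z,  H_1 = Z,  H_2 = 0.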